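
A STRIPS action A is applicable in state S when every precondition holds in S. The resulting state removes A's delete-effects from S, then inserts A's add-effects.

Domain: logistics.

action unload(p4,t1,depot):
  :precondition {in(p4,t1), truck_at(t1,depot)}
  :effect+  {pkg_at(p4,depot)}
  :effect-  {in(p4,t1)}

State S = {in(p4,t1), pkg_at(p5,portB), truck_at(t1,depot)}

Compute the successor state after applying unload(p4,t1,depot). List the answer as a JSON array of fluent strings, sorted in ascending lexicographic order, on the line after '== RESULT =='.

Progress:
  pre ⊆ S: {in(p4,t1), truck_at(t1,depot)} ⊆ S  — applicable
  S \ del = {pkg_at(p5,portB), truck_at(t1,depot)}
  ∪ add   = {pkg_at(p4,depot), pkg_at(p5,portB), truck_at(t1,depot)}

== RESULT ==
["pkg_at(p4,depot)", "pkg_at(p5,portB)", "truck_at(t1,depot)"]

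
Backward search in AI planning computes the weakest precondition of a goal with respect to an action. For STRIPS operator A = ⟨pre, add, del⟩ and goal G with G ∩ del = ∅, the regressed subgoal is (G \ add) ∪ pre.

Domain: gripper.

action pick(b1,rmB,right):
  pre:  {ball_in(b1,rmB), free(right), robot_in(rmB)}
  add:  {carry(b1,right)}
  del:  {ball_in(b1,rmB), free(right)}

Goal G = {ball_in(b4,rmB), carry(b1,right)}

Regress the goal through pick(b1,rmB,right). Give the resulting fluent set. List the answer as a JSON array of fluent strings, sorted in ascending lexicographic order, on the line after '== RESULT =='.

Regress:
  G ∩ del = {}  (empty — regression defined)
  G \ add = {ball_in(b4,rmB), carry(b1,right)} \ {carry(b1,right)} = {ball_in(b4,rmB)}
  ∪ pre   = {ball_in(b4,rmB)} ∪ {ball_in(b1,rmB), free(right), robot_in(rmB)}
          = {ball_in(b1,rmB), ball_in(b4,rmB), free(right), robot_in(rmB)}

== RESULT ==
["ball_in(b1,rmB)", "ball_in(b4,rmB)", "free(right)", "robot_in(rmB)"]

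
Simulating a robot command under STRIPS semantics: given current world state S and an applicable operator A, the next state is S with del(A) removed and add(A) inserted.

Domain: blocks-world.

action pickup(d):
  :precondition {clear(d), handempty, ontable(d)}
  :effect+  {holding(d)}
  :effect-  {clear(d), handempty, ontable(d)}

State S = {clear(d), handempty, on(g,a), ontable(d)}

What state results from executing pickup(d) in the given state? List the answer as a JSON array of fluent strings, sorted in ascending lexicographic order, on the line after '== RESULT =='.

Progress:
  pre ⊆ S: {clear(d), handempty, ontable(d)} ⊆ S  — applicable
  S \ del = {on(g,a)}
  ∪ add   = {holding(d), on(g,a)}

== RESULT ==
["holding(d)", "on(g,a)"]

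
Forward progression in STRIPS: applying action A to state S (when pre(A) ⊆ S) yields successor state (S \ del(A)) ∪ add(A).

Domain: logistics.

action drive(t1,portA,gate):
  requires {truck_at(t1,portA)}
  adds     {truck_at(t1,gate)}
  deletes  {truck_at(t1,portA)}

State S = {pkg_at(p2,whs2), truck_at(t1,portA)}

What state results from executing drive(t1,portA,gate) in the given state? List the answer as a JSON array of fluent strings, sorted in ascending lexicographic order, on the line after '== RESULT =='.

Compute (S \ del) ∪ add:
  pre ⊆ S: {truck_at(t1,portA)} ⊆ S  — applicable
  S \ del = {pkg_at(p2,whs2)}
  ∪ add   = {pkg_at(p2,whs2), truck_at(t1,gate)}

== RESULT ==
["pkg_at(p2,whs2)", "truck_at(t1,gate)"]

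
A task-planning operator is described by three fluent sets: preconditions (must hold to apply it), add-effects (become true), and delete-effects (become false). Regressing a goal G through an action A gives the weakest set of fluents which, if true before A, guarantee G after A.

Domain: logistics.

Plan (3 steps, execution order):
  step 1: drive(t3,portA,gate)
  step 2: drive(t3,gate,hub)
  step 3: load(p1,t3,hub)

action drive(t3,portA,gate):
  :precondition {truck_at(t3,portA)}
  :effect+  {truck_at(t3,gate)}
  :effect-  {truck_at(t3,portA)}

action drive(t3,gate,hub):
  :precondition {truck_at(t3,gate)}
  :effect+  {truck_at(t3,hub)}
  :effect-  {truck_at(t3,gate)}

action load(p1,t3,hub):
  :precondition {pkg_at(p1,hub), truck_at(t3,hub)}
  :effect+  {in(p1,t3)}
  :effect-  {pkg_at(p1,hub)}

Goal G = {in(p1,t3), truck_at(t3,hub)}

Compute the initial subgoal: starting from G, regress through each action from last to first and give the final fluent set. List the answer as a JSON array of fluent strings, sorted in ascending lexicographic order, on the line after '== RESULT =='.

Regress step by step:
  through step 3 (load(p1,t3,hub)): drop {in(p1,t3)}, keep {truck_at(t3,hub)}, require {pkg_at(p1,hub), truck_at(t3,hub)}
    → {pkg_at(p1,hub), truck_at(t3,hub)}
  through step 2 (drive(t3,gate,hub)): drop {truck_at(t3,hub)}, keep {pkg_at(p1,hub)}, require {truck_at(t3,gate)}
    → {pkg_at(p1,hub), truck_at(t3,gate)}
  through step 1 (drive(t3,portA,gate)): drop {truck_at(t3,gate)}, keep {pkg_at(p1,hub)}, require {truck_at(t3,portA)}
    → {pkg_at(p1,hub), truck_at(t3,portA)}

== RESULT ==
["pkg_at(p1,hub)", "truck_at(t3,portA)"]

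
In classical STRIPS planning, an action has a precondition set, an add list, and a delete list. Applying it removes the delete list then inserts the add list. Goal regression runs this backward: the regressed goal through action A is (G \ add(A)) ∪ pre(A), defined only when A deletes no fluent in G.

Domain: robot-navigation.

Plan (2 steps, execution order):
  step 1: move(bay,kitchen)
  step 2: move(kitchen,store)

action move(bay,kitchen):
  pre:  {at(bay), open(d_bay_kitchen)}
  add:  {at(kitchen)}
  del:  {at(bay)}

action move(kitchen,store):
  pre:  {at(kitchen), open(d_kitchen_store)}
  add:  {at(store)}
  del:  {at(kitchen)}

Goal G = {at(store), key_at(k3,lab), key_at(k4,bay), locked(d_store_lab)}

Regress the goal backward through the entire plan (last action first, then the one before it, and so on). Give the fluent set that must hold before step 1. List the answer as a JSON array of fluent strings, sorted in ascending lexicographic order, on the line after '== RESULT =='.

Regress step by step:
  through step 2 (move(kitchen,store)): drop {at(store)}, keep {key_at(k3,lab), key_at(k4,bay), locked(d_store_lab)}, require {at(kitchen), open(d_kitchen_store)}
    → {at(kitchen), key_at(k3,lab), key_at(k4,bay), locked(d_store_lab), open(d_kitchen_store)}
  through step 1 (move(bay,kitchen)): drop {at(kitchen)}, keep {key_at(k3,lab), key_at(k4,bay), locked(d_store_lab), open(d_kitchen_store)}, require {at(bay), open(d_bay_kitchen)}
    → {at(bay), key_at(k3,lab), key_at(k4,bay), locked(d_store_lab), open(d_bay_kitchen), open(d_kitchen_store)}

== RESULT ==
["at(bay)", "key_at(k3,lab)", "key_at(k4,bay)", "locked(d_store_lab)", "open(d_bay_kitchen)", "open(d_kitchen_store)"]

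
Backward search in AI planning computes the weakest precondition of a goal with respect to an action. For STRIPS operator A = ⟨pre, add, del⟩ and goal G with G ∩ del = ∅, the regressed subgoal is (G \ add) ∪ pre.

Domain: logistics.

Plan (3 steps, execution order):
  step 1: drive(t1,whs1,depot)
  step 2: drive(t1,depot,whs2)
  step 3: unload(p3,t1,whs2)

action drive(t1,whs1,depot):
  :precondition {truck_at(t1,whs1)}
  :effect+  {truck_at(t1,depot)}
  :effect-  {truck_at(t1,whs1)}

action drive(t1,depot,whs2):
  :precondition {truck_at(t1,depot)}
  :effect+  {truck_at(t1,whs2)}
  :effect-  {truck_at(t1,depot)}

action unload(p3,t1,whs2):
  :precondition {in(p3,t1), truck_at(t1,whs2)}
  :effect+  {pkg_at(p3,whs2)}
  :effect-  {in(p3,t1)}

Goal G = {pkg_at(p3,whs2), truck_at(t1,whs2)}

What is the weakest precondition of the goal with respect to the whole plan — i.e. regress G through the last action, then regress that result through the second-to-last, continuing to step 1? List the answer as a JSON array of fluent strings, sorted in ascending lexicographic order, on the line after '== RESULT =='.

Work backward from the goal:
  through step 3 (unload(p3,t1,whs2)): drop {pkg_at(p3,whs2)}, keep {truck_at(t1,whs2)}, require {in(p3,t1), truck_at(t1,whs2)}
    → {in(p3,t1), truck_at(t1,whs2)}
  through step 2 (drive(t1,depot,whs2)): drop {truck_at(t1,whs2)}, keep {in(p3,t1)}, require {truck_at(t1,depot)}
    → {in(p3,t1), truck_at(t1,depot)}
  through step 1 (drive(t1,whs1,depot)): drop {truck_at(t1,depot)}, keep {in(p3,t1)}, require {truck_at(t1,whs1)}
    → {in(p3,t1), truck_at(t1,whs1)}

== RESULT ==
["in(p3,t1)", "truck_at(t1,whs1)"]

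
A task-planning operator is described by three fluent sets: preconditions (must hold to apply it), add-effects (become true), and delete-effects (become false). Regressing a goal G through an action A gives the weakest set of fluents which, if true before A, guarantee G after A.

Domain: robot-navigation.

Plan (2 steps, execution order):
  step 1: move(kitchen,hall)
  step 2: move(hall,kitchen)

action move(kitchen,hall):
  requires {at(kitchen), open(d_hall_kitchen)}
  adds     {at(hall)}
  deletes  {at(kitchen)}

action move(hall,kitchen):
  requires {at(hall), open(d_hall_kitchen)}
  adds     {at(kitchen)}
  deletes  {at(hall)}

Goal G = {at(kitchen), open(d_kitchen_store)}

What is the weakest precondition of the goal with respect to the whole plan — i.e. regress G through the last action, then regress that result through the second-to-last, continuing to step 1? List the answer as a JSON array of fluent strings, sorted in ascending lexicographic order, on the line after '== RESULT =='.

Work backward from the goal:
  through step 2 (move(hall,kitchen)): drop {at(kitchen)}, keep {open(d_kitchen_store)}, require {at(hall), open(d_hall_kitchen)}
    → {at(hall), open(d_hall_kitchen), open(d_kitchen_store)}
  through step 1 (move(kitchen,hall)): drop {at(hall)}, keep {open(d_hall_kitchen), open(d_kitchen_store)}, require {at(kitchen), open(d_hall_kitchen)}
    → {at(kitchen), open(d_hall_kitchen), open(d_kitchen_store)}

== RESULT ==
["at(kitchen)", "open(d_hall_kitchen)", "open(d_kitchen_store)"]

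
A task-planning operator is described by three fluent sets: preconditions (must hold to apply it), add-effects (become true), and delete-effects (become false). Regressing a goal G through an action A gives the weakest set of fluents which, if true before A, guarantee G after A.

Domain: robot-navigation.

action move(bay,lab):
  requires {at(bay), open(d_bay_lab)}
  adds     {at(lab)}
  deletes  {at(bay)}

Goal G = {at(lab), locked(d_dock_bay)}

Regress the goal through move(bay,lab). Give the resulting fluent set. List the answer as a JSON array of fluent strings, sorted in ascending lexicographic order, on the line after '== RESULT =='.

Compute (G \ add) ∪ pre:
  G ∩ del = {}  (empty — regression defined)
  G \ add = {at(lab), locked(d_dock_bay)} \ {at(lab)} = {locked(d_dock_bay)}
  ∪ pre   = {locked(d_dock_bay)} ∪ {at(bay), open(d_bay_lab)}
          = {at(bay), locked(d_dock_bay), open(d_bay_lab)}

== RESULT ==
["at(bay)", "locked(d_dock_bay)", "open(d_bay_lab)"]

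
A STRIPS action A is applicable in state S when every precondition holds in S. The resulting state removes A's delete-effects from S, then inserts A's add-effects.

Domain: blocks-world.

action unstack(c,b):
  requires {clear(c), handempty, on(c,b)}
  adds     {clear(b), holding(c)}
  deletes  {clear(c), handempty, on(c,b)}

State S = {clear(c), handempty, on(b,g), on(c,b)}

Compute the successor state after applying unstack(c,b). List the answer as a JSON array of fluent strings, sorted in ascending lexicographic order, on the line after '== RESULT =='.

Progress:
  pre ⊆ S: {clear(c), handempty, on(c,b)} ⊆ S  — applicable
  S \ del = {on(b,g)}
  ∪ add   = {clear(b), holding(c), on(b,g)}

== RESULT ==
["clear(b)", "holding(c)", "on(b,g)"]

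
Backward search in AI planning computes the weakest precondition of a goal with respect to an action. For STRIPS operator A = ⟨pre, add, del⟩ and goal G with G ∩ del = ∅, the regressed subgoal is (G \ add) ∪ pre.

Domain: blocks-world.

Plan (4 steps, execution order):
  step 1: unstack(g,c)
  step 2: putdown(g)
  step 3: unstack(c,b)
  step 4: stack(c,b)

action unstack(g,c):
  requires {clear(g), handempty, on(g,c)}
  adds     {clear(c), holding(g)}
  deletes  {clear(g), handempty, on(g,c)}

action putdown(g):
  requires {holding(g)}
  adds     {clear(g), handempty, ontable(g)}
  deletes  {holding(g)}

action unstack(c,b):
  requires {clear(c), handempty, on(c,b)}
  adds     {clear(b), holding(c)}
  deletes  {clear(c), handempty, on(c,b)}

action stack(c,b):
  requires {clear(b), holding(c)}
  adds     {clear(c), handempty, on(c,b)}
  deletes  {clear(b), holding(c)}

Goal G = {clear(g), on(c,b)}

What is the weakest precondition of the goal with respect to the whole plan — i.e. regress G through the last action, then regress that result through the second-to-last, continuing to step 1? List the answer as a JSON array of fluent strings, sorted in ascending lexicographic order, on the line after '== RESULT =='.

Work backward from the goal:
  through step 4 (stack(c,b)): drop {on(c,b)}, keep {clear(g)}, require {clear(b), holding(c)}
    → {clear(b), clear(g), holding(c)}
  through step 3 (unstack(c,b)): drop {clear(b), holding(c)}, keep {clear(g)}, require {clear(c), handempty, on(c,b)}
    → {clear(c), clear(g), handempty, on(c,b)}
  through step 2 (putdown(g)): drop {clear(g), handempty}, keep {clear(c), on(c,b)}, require {holding(g)}
    → {clear(c), holding(g), on(c,b)}
  through step 1 (unstack(g,c)): drop {clear(c), holding(g)}, keep {on(c,b)}, require {clear(g), handempty, on(g,c)}
    → {clear(g), handempty, on(c,b), on(g,c)}

== RESULT ==
["clear(g)", "handempty", "on(c,b)", "on(g,c)"]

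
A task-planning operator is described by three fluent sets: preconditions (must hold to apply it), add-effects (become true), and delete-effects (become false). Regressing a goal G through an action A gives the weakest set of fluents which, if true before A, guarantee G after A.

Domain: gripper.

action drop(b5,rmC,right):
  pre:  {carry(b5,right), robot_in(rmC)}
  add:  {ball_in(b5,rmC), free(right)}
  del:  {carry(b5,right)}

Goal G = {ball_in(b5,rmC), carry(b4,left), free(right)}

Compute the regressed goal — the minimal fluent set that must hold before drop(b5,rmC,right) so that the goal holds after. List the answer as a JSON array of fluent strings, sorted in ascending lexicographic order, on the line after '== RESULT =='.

Regress:
  G ∩ del = {}  (empty — regression defined)
  G \ add = {ball_in(b5,rmC), carry(b4,left), free(right)} \ {ball_in(b5,rmC), free(right)} = {carry(b4,left)}
  ∪ pre   = {carry(b4,left)} ∪ {carry(b5,right), robot_in(rmC)}
          = {carry(b4,left), carry(b5,right), robot_in(rmC)}

== RESULT ==
["carry(b4,left)", "carry(b5,right)", "robot_in(rmC)"]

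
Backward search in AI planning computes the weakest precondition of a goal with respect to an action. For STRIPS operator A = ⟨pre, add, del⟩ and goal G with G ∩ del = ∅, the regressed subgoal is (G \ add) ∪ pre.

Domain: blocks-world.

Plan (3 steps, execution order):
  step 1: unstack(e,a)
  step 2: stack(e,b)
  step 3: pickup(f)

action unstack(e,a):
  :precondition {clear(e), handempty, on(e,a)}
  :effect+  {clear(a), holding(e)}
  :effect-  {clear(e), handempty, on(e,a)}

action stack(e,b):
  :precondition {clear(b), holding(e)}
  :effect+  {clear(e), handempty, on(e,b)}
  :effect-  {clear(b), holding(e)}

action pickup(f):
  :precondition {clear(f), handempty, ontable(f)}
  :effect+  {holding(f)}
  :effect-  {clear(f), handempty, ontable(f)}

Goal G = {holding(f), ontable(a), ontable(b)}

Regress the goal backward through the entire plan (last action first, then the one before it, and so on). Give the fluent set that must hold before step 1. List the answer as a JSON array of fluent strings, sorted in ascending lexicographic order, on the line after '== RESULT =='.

Regress step by step:
  through step 3 (pickup(f)): drop {holding(f)}, keep {ontable(a), ontable(b)}, require {clear(f), handempty, ontable(f)}
    → {clear(f), handempty, ontable(a), ontable(b), ontable(f)}
  through step 2 (stack(e,b)): drop {handempty}, keep {clear(f), ontable(a), ontable(b), ontable(f)}, require {clear(b), holding(e)}
    → {clear(b), clear(f), holding(e), ontable(a), ontable(b), ontable(f)}
  through step 1 (unstack(e,a)): drop {holding(e)}, keep {clear(b), clear(f), ontable(a), ontable(b), ontable(f)}, require {clear(e), handempty, on(e,a)}
    → {clear(b), clear(e), clear(f), handempty, on(e,a), ontable(a), ontable(b), ontable(f)}

== RESULT ==
["clear(b)", "clear(e)", "clear(f)", "handempty", "on(e,a)", "ontable(a)", "ontable(b)", "ontable(f)"]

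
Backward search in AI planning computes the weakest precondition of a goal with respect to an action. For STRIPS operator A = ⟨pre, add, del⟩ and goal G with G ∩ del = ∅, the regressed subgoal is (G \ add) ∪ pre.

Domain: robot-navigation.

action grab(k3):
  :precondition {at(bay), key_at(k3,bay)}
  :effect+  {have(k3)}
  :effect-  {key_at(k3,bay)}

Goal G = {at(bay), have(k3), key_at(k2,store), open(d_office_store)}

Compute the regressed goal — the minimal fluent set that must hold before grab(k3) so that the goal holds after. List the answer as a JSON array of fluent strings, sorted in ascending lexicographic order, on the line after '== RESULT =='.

Compute (G \ add) ∪ pre:
  G ∩ del = {}  (empty — regression defined)
  G \ add = {at(bay), have(k3), key_at(k2,store), open(d_office_store)} \ {have(k3)} = {at(bay), key_at(k2,store), open(d_office_store)}
  ∪ pre   = {at(bay), key_at(k2,store), open(d_office_store)} ∪ {at(bay), key_at(k3,bay)}
          = {at(bay), key_at(k2,store), key_at(k3,bay), open(d_office_store)}

== RESULT ==
["at(bay)", "key_at(k2,store)", "key_at(k3,bay)", "open(d_office_store)"]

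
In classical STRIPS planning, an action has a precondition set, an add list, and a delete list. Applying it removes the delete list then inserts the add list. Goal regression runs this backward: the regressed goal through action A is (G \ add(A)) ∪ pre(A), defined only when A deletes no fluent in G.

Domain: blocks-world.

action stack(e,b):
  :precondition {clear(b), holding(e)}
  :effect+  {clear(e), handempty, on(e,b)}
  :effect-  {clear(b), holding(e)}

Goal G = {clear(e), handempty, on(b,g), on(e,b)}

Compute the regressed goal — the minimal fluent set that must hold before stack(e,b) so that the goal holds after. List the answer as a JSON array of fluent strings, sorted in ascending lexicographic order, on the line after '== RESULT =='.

Compute (G \ add) ∪ pre:
  G ∩ del = {}  (empty — regression defined)
  G \ add = {clear(e), handempty, on(b,g), on(e,b)} \ {clear(e), handempty, on(e,b)} = {on(b,g)}
  ∪ pre   = {on(b,g)} ∪ {clear(b), holding(e)}
          = {clear(b), holding(e), on(b,g)}

== RESULT ==
["clear(b)", "holding(e)", "on(b,g)"]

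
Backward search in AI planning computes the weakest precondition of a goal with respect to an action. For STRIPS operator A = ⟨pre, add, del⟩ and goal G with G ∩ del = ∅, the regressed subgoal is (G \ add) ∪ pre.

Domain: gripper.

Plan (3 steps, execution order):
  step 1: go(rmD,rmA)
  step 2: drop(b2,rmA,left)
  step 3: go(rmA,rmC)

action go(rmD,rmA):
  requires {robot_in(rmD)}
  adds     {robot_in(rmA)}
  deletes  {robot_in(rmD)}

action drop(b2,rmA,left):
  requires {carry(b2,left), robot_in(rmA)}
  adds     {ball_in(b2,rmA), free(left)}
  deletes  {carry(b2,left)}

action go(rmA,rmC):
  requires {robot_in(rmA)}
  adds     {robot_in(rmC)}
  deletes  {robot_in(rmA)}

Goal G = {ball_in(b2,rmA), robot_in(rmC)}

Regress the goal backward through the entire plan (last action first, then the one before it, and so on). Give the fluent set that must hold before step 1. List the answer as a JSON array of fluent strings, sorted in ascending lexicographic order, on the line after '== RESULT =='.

Regress step by step:
  through step 3 (go(rmA,rmC)): drop {robot_in(rmC)}, keep {ball_in(b2,rmA)}, require {robot_in(rmA)}
    → {ball_in(b2,rmA), robot_in(rmA)}
  through step 2 (drop(b2,rmA,left)): drop {ball_in(b2,rmA)}, keep {robot_in(rmA)}, require {carry(b2,left), robot_in(rmA)}
    → {carry(b2,left), robot_in(rmA)}
  through step 1 (go(rmD,rmA)): drop {robot_in(rmA)}, keep {carry(b2,left)}, require {robot_in(rmD)}
    → {carry(b2,left), robot_in(rmD)}

== RESULT ==
["carry(b2,left)", "robot_in(rmD)"]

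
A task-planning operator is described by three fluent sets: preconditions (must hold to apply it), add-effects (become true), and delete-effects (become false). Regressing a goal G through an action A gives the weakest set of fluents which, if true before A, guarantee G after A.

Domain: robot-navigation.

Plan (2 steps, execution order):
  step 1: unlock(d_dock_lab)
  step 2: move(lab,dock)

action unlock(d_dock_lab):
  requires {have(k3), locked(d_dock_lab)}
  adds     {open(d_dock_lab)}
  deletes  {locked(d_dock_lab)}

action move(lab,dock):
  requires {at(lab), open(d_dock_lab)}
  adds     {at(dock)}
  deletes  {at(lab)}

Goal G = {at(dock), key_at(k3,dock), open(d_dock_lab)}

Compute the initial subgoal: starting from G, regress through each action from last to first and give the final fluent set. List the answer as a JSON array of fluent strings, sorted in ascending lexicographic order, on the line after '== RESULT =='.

Work backward from the goal:
  through step 2 (move(lab,dock)): drop {at(dock)}, keep {key_at(k3,dock), open(d_dock_lab)}, require {at(lab), open(d_dock_lab)}
    → {at(lab), key_at(k3,dock), open(d_dock_lab)}
  through step 1 (unlock(d_dock_lab)): drop {open(d_dock_lab)}, keep {at(lab), key_at(k3,dock)}, require {have(k3), locked(d_dock_lab)}
    → {at(lab), have(k3), key_at(k3,dock), locked(d_dock_lab)}

== RESULT ==
["at(lab)", "have(k3)", "key_at(k3,dock)", "locked(d_dock_lab)"]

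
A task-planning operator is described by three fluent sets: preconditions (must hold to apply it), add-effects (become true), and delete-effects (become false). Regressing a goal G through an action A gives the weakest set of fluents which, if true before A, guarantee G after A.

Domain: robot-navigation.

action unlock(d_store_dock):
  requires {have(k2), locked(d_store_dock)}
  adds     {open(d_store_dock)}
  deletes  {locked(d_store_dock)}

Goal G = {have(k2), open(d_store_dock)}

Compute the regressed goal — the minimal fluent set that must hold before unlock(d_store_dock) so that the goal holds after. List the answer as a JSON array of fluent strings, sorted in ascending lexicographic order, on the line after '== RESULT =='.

Regress:
  G ∩ del = {}  (empty — regression defined)
  G \ add = {have(k2), open(d_store_dock)} \ {open(d_store_dock)} = {have(k2)}
  ∪ pre   = {have(k2)} ∪ {have(k2), locked(d_store_dock)}
          = {have(k2), locked(d_store_dock)}

== RESULT ==
["have(k2)", "locked(d_store_dock)"]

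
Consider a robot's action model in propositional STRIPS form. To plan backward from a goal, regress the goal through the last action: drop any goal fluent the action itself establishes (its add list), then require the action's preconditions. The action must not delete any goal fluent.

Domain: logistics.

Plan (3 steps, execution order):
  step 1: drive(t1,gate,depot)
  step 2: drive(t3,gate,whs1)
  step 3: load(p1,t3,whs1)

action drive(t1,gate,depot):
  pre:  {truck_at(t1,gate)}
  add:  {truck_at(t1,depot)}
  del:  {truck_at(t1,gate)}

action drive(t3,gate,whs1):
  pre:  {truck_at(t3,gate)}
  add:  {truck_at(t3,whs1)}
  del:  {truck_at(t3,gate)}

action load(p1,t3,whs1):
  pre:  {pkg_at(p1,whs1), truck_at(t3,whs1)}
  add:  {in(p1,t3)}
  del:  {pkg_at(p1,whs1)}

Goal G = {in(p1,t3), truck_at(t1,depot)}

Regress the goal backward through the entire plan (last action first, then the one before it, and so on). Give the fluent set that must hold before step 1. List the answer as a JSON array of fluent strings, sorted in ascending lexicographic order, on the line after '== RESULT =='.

Work backward from the goal:
  through step 3 (load(p1,t3,whs1)): drop {in(p1,t3)}, keep {truck_at(t1,depot)}, require {pkg_at(p1,whs1), truck_at(t3,whs1)}
    → {pkg_at(p1,whs1), truck_at(t1,depot), truck_at(t3,whs1)}
  through step 2 (drive(t3,gate,whs1)): drop {truck_at(t3,whs1)}, keep {pkg_at(p1,whs1), truck_at(t1,depot)}, require {truck_at(t3,gate)}
    → {pkg_at(p1,whs1), truck_at(t1,depot), truck_at(t3,gate)}
  through step 1 (drive(t1,gate,depot)): drop {truck_at(t1,depot)}, keep {pkg_at(p1,whs1), truck_at(t3,gate)}, require {truck_at(t1,gate)}
    → {pkg_at(p1,whs1), truck_at(t1,gate), truck_at(t3,gate)}

== RESULT ==
["pkg_at(p1,whs1)", "truck_at(t1,gate)", "truck_at(t3,gate)"]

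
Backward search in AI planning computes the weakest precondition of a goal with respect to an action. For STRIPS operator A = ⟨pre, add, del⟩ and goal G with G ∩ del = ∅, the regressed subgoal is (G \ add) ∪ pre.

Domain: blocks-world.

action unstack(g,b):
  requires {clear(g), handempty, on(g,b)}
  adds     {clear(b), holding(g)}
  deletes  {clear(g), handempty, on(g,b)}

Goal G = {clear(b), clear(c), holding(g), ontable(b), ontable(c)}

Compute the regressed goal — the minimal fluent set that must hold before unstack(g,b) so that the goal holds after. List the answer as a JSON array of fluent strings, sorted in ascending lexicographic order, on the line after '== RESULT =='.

Compute (G \ add) ∪ pre:
  G ∩ del = {}  (empty — regression defined)
  G \ add = {clear(b), clear(c), holding(g), ontable(b), ontable(c)} \ {clear(b), holding(g)} = {clear(c), ontable(b), ontable(c)}
  ∪ pre   = {clear(c), ontable(b), ontable(c)} ∪ {clear(g), handempty, on(g,b)}
          = {clear(c), clear(g), handempty, on(g,b), ontable(b), ontable(c)}

== RESULT ==
["clear(c)", "clear(g)", "handempty", "on(g,b)", "ontable(b)", "ontable(c)"]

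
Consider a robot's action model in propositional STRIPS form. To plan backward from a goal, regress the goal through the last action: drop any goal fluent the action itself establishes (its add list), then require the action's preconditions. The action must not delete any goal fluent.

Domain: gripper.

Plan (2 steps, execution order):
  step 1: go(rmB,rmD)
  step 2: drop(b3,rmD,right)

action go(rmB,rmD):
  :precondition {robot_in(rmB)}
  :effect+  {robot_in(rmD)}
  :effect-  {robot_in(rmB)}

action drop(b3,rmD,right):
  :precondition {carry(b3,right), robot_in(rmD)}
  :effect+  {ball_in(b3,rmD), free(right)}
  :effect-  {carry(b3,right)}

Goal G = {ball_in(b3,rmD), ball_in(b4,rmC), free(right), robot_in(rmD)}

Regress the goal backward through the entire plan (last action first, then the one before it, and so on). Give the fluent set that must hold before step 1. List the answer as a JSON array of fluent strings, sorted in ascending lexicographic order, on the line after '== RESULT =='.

Work backward from the goal:
  through step 2 (drop(b3,rmD,right)): drop {ball_in(b3,rmD), free(right)}, keep {ball_in(b4,rmC), robot_in(rmD)}, require {carry(b3,right), robot_in(rmD)}
    → {ball_in(b4,rmC), carry(b3,right), robot_in(rmD)}
  through step 1 (go(rmB,rmD)): drop {robot_in(rmD)}, keep {ball_in(b4,rmC), carry(b3,right)}, require {robot_in(rmB)}
    → {ball_in(b4,rmC), carry(b3,right), robot_in(rmB)}

== RESULT ==
["ball_in(b4,rmC)", "carry(b3,right)", "robot_in(rmB)"]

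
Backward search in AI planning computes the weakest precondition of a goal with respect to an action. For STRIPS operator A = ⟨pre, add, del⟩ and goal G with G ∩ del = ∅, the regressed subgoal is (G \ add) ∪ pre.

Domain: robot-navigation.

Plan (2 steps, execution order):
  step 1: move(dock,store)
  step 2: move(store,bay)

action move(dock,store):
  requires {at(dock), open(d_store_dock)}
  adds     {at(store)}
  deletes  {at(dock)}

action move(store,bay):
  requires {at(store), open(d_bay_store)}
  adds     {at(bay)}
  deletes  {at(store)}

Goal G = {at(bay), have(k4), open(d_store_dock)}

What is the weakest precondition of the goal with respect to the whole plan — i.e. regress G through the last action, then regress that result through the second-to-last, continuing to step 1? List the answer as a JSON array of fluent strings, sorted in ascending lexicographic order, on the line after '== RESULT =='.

Work backward from the goal:
  through step 2 (move(store,bay)): drop {at(bay)}, keep {have(k4), open(d_store_dock)}, require {at(store), open(d_bay_store)}
    → {at(store), have(k4), open(d_bay_store), open(d_store_dock)}
  through step 1 (move(dock,store)): drop {at(store)}, keep {have(k4), open(d_bay_store), open(d_store_dock)}, require {at(dock), open(d_store_dock)}
    → {at(dock), have(k4), open(d_bay_store), open(d_store_dock)}

== RESULT ==
["at(dock)", "have(k4)", "open(d_bay_store)", "open(d_store_dock)"]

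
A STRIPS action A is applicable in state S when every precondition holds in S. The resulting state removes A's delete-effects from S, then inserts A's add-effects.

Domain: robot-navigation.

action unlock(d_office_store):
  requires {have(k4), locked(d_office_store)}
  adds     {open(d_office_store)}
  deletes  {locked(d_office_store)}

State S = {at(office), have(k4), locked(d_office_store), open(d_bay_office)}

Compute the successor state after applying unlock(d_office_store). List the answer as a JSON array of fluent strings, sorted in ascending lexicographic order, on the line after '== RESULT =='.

Compute (S \ del) ∪ add:
  pre ⊆ S: {have(k4), locked(d_office_store)} ⊆ S  — applicable
  S \ del = {at(office), have(k4), open(d_bay_office)}
  ∪ add   = {at(office), have(k4), open(d_bay_office), open(d_office_store)}

== RESULT ==
["at(office)", "have(k4)", "open(d_bay_office)", "open(d_office_store)"]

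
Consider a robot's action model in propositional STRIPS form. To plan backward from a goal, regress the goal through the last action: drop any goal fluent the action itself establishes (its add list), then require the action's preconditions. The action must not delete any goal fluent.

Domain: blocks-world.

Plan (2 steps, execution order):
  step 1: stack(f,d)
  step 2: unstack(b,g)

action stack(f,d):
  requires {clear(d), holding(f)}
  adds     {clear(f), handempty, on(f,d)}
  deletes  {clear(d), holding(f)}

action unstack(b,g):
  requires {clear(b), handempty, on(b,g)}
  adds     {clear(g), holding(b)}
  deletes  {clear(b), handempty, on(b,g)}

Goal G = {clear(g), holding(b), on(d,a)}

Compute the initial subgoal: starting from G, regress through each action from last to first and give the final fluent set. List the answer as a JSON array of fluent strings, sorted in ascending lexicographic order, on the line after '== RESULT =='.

Work backward from the goal:
  through step 2 (unstack(b,g)): drop {clear(g), holding(b)}, keep {on(d,a)}, require {clear(b), handempty, on(b,g)}
    → {clear(b), handempty, on(b,g), on(d,a)}
  through step 1 (stack(f,d)): drop {handempty}, keep {clear(b), on(b,g), on(d,a)}, require {clear(d), holding(f)}
    → {clear(b), clear(d), holding(f), on(b,g), on(d,a)}

== RESULT ==
["clear(b)", "clear(d)", "holding(f)", "on(b,g)", "on(d,a)"]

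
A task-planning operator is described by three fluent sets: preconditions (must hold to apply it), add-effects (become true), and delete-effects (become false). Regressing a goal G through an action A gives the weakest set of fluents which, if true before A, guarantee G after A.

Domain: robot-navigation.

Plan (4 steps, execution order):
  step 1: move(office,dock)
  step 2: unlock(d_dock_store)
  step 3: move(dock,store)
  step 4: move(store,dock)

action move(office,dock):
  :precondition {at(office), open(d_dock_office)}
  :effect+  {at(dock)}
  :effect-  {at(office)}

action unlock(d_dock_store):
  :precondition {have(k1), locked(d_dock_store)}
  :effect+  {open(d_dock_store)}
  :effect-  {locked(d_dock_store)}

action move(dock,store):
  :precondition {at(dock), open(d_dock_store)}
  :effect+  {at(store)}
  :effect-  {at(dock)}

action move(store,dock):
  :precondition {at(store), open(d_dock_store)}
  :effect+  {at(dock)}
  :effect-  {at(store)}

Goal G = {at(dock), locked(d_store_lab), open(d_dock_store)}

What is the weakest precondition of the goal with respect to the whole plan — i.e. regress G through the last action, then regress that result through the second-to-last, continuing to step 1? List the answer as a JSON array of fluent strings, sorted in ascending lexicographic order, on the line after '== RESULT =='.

Regress step by step:
  through step 4 (move(store,dock)): drop {at(dock)}, keep {locked(d_store_lab), open(d_dock_store)}, require {at(store), open(d_dock_store)}
    → {at(store), locked(d_store_lab), open(d_dock_store)}
  through step 3 (move(dock,store)): drop {at(store)}, keep {locked(d_store_lab), open(d_dock_store)}, require {at(dock), open(d_dock_store)}
    → {at(dock), locked(d_store_lab), open(d_dock_store)}
  through step 2 (unlock(d_dock_store)): drop {open(d_dock_store)}, keep {at(dock), locked(d_store_lab)}, require {have(k1), locked(d_dock_store)}
    → {at(dock), have(k1), locked(d_dock_store), locked(d_store_lab)}
  through step 1 (move(office,dock)): drop {at(dock)}, keep {have(k1), locked(d_dock_store), locked(d_store_lab)}, require {at(office), open(d_dock_office)}
    → {at(office), have(k1), locked(d_dock_store), locked(d_store_lab), open(d_dock_office)}

== RESULT ==
["at(office)", "have(k1)", "locked(d_dock_store)", "locked(d_store_lab)", "open(d_dock_office)"]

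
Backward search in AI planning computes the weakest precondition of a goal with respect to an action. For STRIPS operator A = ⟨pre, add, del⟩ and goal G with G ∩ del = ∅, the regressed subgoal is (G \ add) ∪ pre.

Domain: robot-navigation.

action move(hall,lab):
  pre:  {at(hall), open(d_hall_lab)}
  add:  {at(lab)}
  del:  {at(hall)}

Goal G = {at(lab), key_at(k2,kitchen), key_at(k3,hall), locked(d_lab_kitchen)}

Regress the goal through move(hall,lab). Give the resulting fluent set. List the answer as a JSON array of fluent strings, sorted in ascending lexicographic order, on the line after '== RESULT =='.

Compute (G \ add) ∪ pre:
  G ∩ del = {}  (empty — regression defined)
  G \ add = {at(lab), key_at(k2,kitchen), key_at(k3,hall), locked(d_lab_kitchen)} \ {at(lab)} = {key_at(k2,kitchen), key_at(k3,hall), locked(d_lab_kitchen)}
  ∪ pre   = {key_at(k2,kitchen), key_at(k3,hall), locked(d_lab_kitchen)} ∪ {at(hall), open(d_hall_lab)}
          = {at(hall), key_at(k2,kitchen), key_at(k3,hall), locked(d_lab_kitchen), open(d_hall_lab)}

== RESULT ==
["at(hall)", "key_at(k2,kitchen)", "key_at(k3,hall)", "locked(d_lab_kitchen)", "open(d_hall_lab)"]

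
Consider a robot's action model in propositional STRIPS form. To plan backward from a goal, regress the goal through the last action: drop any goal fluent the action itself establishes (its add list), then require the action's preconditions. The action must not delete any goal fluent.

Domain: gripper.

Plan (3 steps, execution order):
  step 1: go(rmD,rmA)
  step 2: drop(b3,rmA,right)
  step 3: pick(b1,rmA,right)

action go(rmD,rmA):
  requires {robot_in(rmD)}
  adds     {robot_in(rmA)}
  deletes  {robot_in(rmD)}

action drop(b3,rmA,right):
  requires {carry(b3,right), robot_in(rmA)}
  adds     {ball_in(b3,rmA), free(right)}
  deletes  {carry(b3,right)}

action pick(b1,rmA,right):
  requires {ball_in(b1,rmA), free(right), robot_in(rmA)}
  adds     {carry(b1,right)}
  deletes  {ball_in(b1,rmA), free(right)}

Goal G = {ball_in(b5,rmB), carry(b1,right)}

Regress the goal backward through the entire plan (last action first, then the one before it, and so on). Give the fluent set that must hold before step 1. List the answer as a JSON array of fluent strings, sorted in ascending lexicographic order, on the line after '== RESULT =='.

Work backward from the goal:
  through step 3 (pick(b1,rmA,right)): drop {carry(b1,right)}, keep {ball_in(b5,rmB)}, require {ball_in(b1,rmA), free(right), robot_in(rmA)}
    → {ball_in(b1,rmA), ball_in(b5,rmB), free(right), robot_in(rmA)}
  through step 2 (drop(b3,rmA,right)): drop {free(right)}, keep {ball_in(b1,rmA), ball_in(b5,rmB), robot_in(rmA)}, require {carry(b3,right), robot_in(rmA)}
    → {ball_in(b1,rmA), ball_in(b5,rmB), carry(b3,right), robot_in(rmA)}
  through step 1 (go(rmD,rmA)): drop {robot_in(rmA)}, keep {ball_in(b1,rmA), ball_in(b5,rmB), carry(b3,right)}, require {robot_in(rmD)}
    → {ball_in(b1,rmA), ball_in(b5,rmB), carry(b3,right), robot_in(rmD)}

== RESULT ==
["ball_in(b1,rmA)", "ball_in(b5,rmB)", "carry(b3,right)", "robot_in(rmD)"]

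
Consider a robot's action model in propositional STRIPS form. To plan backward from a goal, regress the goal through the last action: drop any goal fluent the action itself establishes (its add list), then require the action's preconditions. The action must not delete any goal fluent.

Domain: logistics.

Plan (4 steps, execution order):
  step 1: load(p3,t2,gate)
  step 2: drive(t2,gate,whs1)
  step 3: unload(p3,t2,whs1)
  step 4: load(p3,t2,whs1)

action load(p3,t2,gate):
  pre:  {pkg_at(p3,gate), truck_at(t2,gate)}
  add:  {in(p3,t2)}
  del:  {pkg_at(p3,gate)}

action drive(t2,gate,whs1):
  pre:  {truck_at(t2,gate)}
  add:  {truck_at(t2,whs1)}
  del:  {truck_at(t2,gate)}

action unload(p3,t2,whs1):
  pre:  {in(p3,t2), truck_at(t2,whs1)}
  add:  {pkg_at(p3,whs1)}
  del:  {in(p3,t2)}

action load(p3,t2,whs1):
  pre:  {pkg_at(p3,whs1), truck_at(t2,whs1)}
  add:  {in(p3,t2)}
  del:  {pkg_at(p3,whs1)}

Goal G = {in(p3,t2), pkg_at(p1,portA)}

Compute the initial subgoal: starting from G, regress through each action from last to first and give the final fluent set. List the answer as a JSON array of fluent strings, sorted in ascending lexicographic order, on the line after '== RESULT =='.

Regress step by step:
  through step 4 (load(p3,t2,whs1)): drop {in(p3,t2)}, keep {pkg_at(p1,portA)}, require {pkg_at(p3,whs1), truck_at(t2,whs1)}
    → {pkg_at(p1,portA), pkg_at(p3,whs1), truck_at(t2,whs1)}
  through step 3 (unload(p3,t2,whs1)): drop {pkg_at(p3,whs1)}, keep {pkg_at(p1,portA), truck_at(t2,whs1)}, require {in(p3,t2), truck_at(t2,whs1)}
    → {in(p3,t2), pkg_at(p1,portA), truck_at(t2,whs1)}
  through step 2 (drive(t2,gate,whs1)): drop {truck_at(t2,whs1)}, keep {in(p3,t2), pkg_at(p1,portA)}, require {truck_at(t2,gate)}
    → {in(p3,t2), pkg_at(p1,portA), truck_at(t2,gate)}
  through step 1 (load(p3,t2,gate)): drop {in(p3,t2)}, keep {pkg_at(p1,portA), truck_at(t2,gate)}, require {pkg_at(p3,gate), truck_at(t2,gate)}
    → {pkg_at(p1,portA), pkg_at(p3,gate), truck_at(t2,gate)}

== RESULT ==
["pkg_at(p1,portA)", "pkg_at(p3,gate)", "truck_at(t2,gate)"]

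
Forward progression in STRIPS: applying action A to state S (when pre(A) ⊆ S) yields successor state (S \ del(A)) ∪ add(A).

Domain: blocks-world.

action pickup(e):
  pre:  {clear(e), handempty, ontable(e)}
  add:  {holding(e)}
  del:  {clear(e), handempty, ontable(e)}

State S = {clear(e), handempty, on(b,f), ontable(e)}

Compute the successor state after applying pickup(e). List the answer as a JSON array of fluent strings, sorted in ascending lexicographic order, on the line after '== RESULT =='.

Compute (S \ del) ∪ add:
  pre ⊆ S: {clear(e), handempty, ontable(e)} ⊆ S  — applicable
  S \ del = {on(b,f)}
  ∪ add   = {holding(e), on(b,f)}

== RESULT ==
["holding(e)", "on(b,f)"]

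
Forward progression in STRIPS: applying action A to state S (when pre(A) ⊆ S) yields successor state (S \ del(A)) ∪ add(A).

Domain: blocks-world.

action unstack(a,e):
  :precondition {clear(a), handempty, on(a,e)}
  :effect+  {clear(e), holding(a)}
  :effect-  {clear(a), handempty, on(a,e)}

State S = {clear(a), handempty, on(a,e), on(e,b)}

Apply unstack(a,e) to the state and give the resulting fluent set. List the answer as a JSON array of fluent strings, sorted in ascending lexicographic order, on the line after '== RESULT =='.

Progress:
  pre ⊆ S: {clear(a), handempty, on(a,e)} ⊆ S  — applicable
  S \ del = {on(e,b)}
  ∪ add   = {clear(e), holding(a), on(e,b)}

== RESULT ==
["clear(e)", "holding(a)", "on(e,b)"]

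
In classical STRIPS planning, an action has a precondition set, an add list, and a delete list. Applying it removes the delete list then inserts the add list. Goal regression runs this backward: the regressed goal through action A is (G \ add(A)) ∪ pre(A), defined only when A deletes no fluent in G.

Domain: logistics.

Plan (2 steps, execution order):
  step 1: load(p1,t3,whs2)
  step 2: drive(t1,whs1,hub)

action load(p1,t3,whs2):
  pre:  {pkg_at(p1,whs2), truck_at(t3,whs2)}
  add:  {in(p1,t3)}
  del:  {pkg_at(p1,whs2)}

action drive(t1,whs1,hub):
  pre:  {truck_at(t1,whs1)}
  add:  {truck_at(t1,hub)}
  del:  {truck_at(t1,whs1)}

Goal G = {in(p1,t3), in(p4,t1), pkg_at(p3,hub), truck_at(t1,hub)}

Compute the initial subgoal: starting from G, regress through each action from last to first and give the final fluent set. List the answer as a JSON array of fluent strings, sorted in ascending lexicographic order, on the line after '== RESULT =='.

Work backward from the goal:
  through step 2 (drive(t1,whs1,hub)): drop {truck_at(t1,hub)}, keep {in(p1,t3), in(p4,t1), pkg_at(p3,hub)}, require {truck_at(t1,whs1)}
    → {in(p1,t3), in(p4,t1), pkg_at(p3,hub), truck_at(t1,whs1)}
  through step 1 (load(p1,t3,whs2)): drop {in(p1,t3)}, keep {in(p4,t1), pkg_at(p3,hub), truck_at(t1,whs1)}, require {pkg_at(p1,whs2), truck_at(t3,whs2)}
    → {in(p4,t1), pkg_at(p1,whs2), pkg_at(p3,hub), truck_at(t1,whs1), truck_at(t3,whs2)}

== RESULT ==
["in(p4,t1)", "pkg_at(p1,whs2)", "pkg_at(p3,hub)", "truck_at(t1,whs1)", "truck_at(t3,whs2)"]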